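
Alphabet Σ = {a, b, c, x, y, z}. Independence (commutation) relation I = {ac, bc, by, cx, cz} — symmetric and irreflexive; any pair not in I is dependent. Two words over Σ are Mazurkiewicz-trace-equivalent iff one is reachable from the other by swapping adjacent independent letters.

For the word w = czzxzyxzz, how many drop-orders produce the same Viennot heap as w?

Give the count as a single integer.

0(c) covers ∅
1(z) covers ∅
2(z) covers 1:z
3(x) covers 2:z
4(z) covers 3:x
5(y) covers 0:c, 4:z
6(x) covers 5:y
7(z) covers 6:x
8(z) covers 7:z
floor of heap: 0:c, 1:z
completions by unplaced set U, small U first (add the entries for U minus each lowest piece of U):
  |U|=1: {8}:1
  |U|=2: {7,8}:1
  |U|=3: {6,7,8}:1
  |U|=4: {5,6,7,8}:1
  |U|=5: {0,5,6,7,8}:1  {4,5,6,7,8}:1
  |U|=6: {0,4,5,6,7,8}:2  {3,4,5,6,7,8}:1
  |U|=7: {0,3,4,5,6,7,8}:3  {2,3,4,5,6,7,8}:1
  start at 0(c): 1
  start at 1(z): 4
sum over floor = 5

5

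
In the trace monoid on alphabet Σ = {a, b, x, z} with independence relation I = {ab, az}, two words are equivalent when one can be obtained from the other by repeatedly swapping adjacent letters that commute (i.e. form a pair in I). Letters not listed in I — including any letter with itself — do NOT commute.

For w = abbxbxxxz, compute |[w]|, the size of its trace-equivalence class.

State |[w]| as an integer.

3

#0=a has no predecessor
#1=b has no predecessor
#2=b depends on [1:b]
#3=x depends on [0:a, 2:b]
#4=b depends on [3:x]
#5=x depends on [4:b]
#6=x depends on [5:x]
#7=x depends on [6:x]
#8=z depends on [7:x]
sources: [0:a, 1:b]
N(rest) = Σ N(rest − s) over sources s of rest; N(one piece) = 1:
  size 1 → [8]=1
  size 2 → [7,8]=1
  size 3 → [6,7,8]=1
  size 4 → [5,6,7,8]=1
  size 5 → [4,5,6,7,8]=1
  size 6 → [3,4,5,6,7,8]=1
  size 7 → [0,3,4,5,6,7,8]=1  [2,3,4,5,6,7,8]=1
  first=0(a) contributes 1
  first=1(b) contributes 2
|[w]| = 3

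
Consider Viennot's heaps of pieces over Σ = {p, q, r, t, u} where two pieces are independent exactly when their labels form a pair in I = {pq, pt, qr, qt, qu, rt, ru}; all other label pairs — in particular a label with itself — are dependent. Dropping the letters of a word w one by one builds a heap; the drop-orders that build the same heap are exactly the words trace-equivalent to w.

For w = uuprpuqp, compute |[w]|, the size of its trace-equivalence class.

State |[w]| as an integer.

0(u) covers ∅
1(u) covers 0:u
2(p) covers 1:u
3(r) covers 2:p
4(p) covers 3:r
5(u) covers 4:p
6(q) covers ∅
7(p) covers 5:u
floor of heap: 0:u, 6:q
completions by unplaced set U, small U first (add the entries for U minus each lowest piece of U):
  |U|=1: {6}:1  {7}:1
  |U|=2: {5,7}:1  {6,7}:2
  |U|=3: {4,5,7}:1  {5,6,7}:3
  |U|=4: {3,4,5,7}:1  {4,5,6,7}:4
  |U|=5: {2,3,4,5,7}:1  {3,4,5,6,7}:5
  |U|=6: {1,2,3,4,5,7}:1  {2,3,4,5,6,7}:6
  start at 0(u): 7
  start at 6(q): 1
sum over floor = 8

8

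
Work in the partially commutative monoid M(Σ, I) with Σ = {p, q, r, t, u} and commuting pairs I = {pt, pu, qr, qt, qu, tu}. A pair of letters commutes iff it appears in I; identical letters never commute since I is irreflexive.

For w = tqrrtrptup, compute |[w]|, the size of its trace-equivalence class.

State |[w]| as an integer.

80

0(t) covers ∅
1(q) covers ∅
2(r) covers 0:t
3(r) covers 2:r
4(t) covers 3:r
5(r) covers 4:t
6(p) covers 1:q, 5:r
7(t) covers 5:r
8(u) covers 5:r
9(p) covers 6:p
floor of heap: 0:t, 1:q
completions by unplaced set U, small U first (add the entries for U minus each lowest piece of U):
  |U|=1: {7}:1  {8}:1  {9}:1
  |U|=2: {6,9}:1  {7,8}:2  {7,9}:2  {8,9}:2
  |U|=3: {1,6,9}:1  {6,7,9}:3  {6,8,9}:3  {7,8,9}:6
  |U|=4: {1,6,7,9}:4  {1,6,8,9}:4  {6,7,8,9}:12
  |U|=5: {1,6,7,8,9}:20  {5,6,7,8,9}:12
  |U|=6: {1,5,6,7,8,9}:32  {4,5,6,7,8,9}:12
  |U|=7: {1,4,5,6,7,8,9}:44  {3,4,5,6,7,8,9}:12
  |U|=8: {1,3,4,5,6,7,8,9}:56  {2,3,4,5,6,7,8,9}:12
  start at 0(t): 68
  start at 1(q): 12
sum over floor = 80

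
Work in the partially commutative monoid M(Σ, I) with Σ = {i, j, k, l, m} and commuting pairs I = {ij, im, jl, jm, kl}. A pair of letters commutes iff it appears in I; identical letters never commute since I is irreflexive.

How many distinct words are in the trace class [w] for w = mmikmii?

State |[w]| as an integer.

9

#0=m has no predecessor
#1=m depends on [0:m]
#2=i has no predecessor
#3=k depends on [1:m, 2:i]
#4=m depends on [3:k]
#5=i depends on [3:k]
#6=i depends on [5:i]
sources: [0:m, 2:i]
N(rest) = Σ N(rest − s) over sources s of rest; N(one piece) = 1:
  size 1 → [4]=1  [6]=1
  size 2 → [4,6]=2  [5,6]=1
  size 3 → [4,5,6]=3
  size 4 → [3,4,5,6]=3
  size 5 → [1,3,4,5,6]=3  [2,3,4,5,6]=3
  first=0(m) contributes 6
  first=2(i) contributes 3
|[w]| = 9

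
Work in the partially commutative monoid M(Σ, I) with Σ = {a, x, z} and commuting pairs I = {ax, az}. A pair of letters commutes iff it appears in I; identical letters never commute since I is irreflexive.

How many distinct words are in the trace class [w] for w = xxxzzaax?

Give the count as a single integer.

#0=x has no predecessor
#1=x depends on [0:x]
#2=x depends on [1:x]
#3=z depends on [2:x]
#4=z depends on [3:z]
#5=a has no predecessor
#6=a depends on [5:a]
#7=x depends on [4:z]
sources: [0:x, 5:a]
N(rest) = Σ N(rest − s) over sources s of rest; N(one piece) = 1:
  size 1 → [6]=1  [7]=1
  size 2 → [4,7]=1  [5,6]=1  [6,7]=2
  size 3 → [3,4,7]=1  [4,6,7]=3  [5,6,7]=3
  size 4 → [2,3,4,7]=1  [3,4,6,7]=4  [4,5,6,7]=6
  size 5 → [1,2,3,4,7]=1  [2,3,4,6,7]=5  [3,4,5,6,7]=10
  size 6 → [0,1,2,3,4,7]=1  [1,2,3,4,6,7]=6  [2,3,4,5,6,7]=15
  first=0(x) contributes 21
  first=5(a) contributes 7
|[w]| = 28

28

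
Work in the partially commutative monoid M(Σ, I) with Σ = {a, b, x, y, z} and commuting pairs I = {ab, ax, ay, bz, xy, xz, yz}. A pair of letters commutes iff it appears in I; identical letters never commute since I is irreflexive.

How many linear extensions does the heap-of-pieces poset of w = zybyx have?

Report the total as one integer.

10

0(z) covers ∅
1(y) covers ∅
2(b) covers 1:y
3(y) covers 2:b
4(x) covers 2:b
floor of heap: 0:z, 1:y
completions by unplaced set U, small U first (add the entries for U minus each lowest piece of U):
  |U|=1: {0}:1  {3}:1  {4}:1
  |U|=2: {0,3}:2  {0,4}:2  {3,4}:2
  |U|=3: {0,3,4}:6  {2,3,4}:2
  start at 0(z): 2
  start at 1(y): 8
sum over floor = 10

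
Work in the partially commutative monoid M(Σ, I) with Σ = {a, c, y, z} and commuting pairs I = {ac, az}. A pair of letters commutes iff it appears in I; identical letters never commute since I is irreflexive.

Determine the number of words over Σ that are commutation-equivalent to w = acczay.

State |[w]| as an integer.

10

drop 0:a onto floor
drop 1:c onto floor
drop 2:c onto {1:c}
drop 3:z onto {2:c}
drop 4:a onto {0:a}
drop 5:y onto {3:z, 4:a}
ground layer = {0:a, 1:c}
drop-orders for the pieces not yet dropped (sum over which currently-grounded one goes next):
  1 to go: {5} 1
  2 to go: {3,5} 1  {4,5} 1
  3 to go: {0,4,5} 1  {2,3,5} 1  {3,4,5} 2
  4 to go: {0,3,4,5} 3  {1,2,3,5} 1  {2,3,4,5} 3
  if 0:a drops first: 4 orders
  if 1:c drops first: 6 orders
heap linearizations: 10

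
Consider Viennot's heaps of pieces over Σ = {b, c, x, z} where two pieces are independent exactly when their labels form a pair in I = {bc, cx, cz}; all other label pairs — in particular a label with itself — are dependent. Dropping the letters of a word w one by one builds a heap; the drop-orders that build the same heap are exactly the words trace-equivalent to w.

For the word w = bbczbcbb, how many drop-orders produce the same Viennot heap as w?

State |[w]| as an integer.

#0=b has no predecessor
#1=b depends on [0:b]
#2=c has no predecessor
#3=z depends on [1:b]
#4=b depends on [3:z]
#5=c depends on [2:c]
#6=b depends on [4:b]
#7=b depends on [6:b]
sources: [0:b, 2:c]
N(rest) = Σ N(rest − s) over sources s of rest; N(one piece) = 1:
  size 1 → [5]=1  [7]=1
  size 2 → [2,5]=1  [5,7]=2  [6,7]=1
  size 3 → [2,5,7]=3  [4,6,7]=1  [5,6,7]=3
  size 4 → [2,5,6,7]=6  [3,4,6,7]=1  [4,5,6,7]=4
  size 5 → [1,3,4,6,7]=1  [2,4,5,6,7]=10  [3,4,5,6,7]=5
  size 6 → [0,1,3,4,6,7]=1  [1,3,4,5,6,7]=6  [2,3,4,5,6,7]=15
  first=0(b) contributes 21
  first=2(c) contributes 7
|[w]| = 28

28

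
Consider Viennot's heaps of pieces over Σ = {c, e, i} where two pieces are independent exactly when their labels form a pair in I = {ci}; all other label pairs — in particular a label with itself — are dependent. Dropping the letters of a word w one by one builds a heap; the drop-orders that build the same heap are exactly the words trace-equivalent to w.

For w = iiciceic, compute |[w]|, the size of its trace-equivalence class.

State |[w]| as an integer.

#0=i has no predecessor
#1=i depends on [0:i]
#2=c has no predecessor
#3=i depends on [1:i]
#4=c depends on [2:c]
#5=e depends on [3:i, 4:c]
#6=i depends on [5:e]
#7=c depends on [5:e]
sources: [0:i, 2:c]
N(rest) = Σ N(rest − s) over sources s of rest; N(one piece) = 1:
  size 1 → [6]=1  [7]=1
  size 2 → [6,7]=2
  size 3 → [5,6,7]=2
  size 4 → [3,5,6,7]=2  [4,5,6,7]=2
  size 5 → [1,3,5,6,7]=2  [2,4,5,6,7]=2  [3,4,5,6,7]=4
  size 6 → [0,1,3,5,6,7]=2  [1,3,4,5,6,7]=6  [2,3,4,5,6,7]=6
  first=0(i) contributes 12
  first=2(c) contributes 8
|[w]| = 20

20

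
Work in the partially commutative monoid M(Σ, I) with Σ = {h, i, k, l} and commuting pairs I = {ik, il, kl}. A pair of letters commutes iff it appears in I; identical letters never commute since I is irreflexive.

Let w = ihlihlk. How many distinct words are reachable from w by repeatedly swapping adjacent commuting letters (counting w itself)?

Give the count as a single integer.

#0=i has no predecessor
#1=h depends on [0:i]
#2=l depends on [1:h]
#3=i depends on [1:h]
#4=h depends on [2:l, 3:i]
#5=l depends on [4:h]
#6=k depends on [4:h]
sources: [0:i]
N(rest) = Σ N(rest − s) over sources s of rest; N(one piece) = 1:
  size 1 → [5]=1  [6]=1
  size 2 → [5,6]=2
  size 3 → [4,5,6]=2
  size 4 → [2,4,5,6]=2  [3,4,5,6]=2
  size 5 → [2,3,4,5,6]=4
  first=0(i) contributes 4

4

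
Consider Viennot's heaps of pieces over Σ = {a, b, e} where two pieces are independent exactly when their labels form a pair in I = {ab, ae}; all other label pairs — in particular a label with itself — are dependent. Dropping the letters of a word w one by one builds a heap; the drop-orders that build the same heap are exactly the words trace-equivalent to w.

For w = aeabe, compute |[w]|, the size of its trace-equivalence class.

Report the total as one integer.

10

drop 0:a onto floor
drop 1:e onto floor
drop 2:a onto {0:a}
drop 3:b onto {1:e}
drop 4:e onto {3:b}
ground layer = {0:a, 1:e}
drop-orders for the pieces not yet dropped (sum over which currently-grounded one goes next):
  1 to go: {2} 1  {4} 1
  2 to go: {0,2} 1  {2,4} 2  {3,4} 1
  3 to go: {0,2,4} 3  {1,3,4} 1  {2,3,4} 3
  if 0:a drops first: 4 orders
  if 1:e drops first: 6 orders
heap linearizations: 10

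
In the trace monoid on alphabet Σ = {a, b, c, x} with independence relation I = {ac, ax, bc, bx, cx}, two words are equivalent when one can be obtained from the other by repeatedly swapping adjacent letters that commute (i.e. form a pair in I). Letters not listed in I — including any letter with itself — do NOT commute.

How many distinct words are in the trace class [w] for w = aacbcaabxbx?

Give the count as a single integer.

1980

0(a) covers ∅
1(a) covers 0:a
2(c) covers ∅
3(b) covers 1:a
4(c) covers 2:c
5(a) covers 3:b
6(a) covers 5:a
7(b) covers 6:a
8(x) covers ∅
9(b) covers 7:b
10(x) covers 8:x
floor of heap: 0:a, 2:c, 8:x
completions by unplaced set U, small U first (add the entries for U minus each lowest piece of U):
  |U|=1: {4}:1  {9}:1  {10}:1
  |U|=2: {2,4}:1  {4,9}:2  {4,10}:2  {7,9}:1  {8,10}:1  {9,10}:2
  |U|=3: {2,4,9}:3  {2,4,10}:3  {4,7,9}:3  {4,8,10}:3  {4,9,10}:6  {6,7,9}:1  {7,9,10}:3  {8,9,10}:3
  |U|=4: {2,4,7,9}:6  {2,4,8,10}:6  {2,4,9,10}:12  {4,6,7,9}:4  {4,7,9,10}:12  {4,8,9,10}:12  {5,6,7,9}:1  {6,7,9,10}:4  {7,8,9,10}:6
  |U|=5: {2,4,6,7,9}:10  {2,4,7,9,10}:30  {2,4,8,9,10}:30  {3,5,6,7,9}:1  {4,5,6,7,9}:5  {4,6,7,9,10}:20  {4,7,8,9,10}:30  {5,6,7,9,10}:5  {6,7,8,9,10}:10
  |U|=6: {1,3,5,6,7,9}:1  {2,4,5,6,7,9}:15  {2,4,6,7,9,10}:60  {2,4,7,8,9,10}:90  {3,4,5,6,7,9}:6  {3,5,6,7,9,10}:6  {4,5,6,7,9,10}:30  {4,6,7,8,9,10}:60  {5,6,7,8,9,10}:15
  |U|=7: {0,1,3,5,6,7,9}:1  {1,3,4,5,6,7,9}:7  {1,3,5,6,7,9,10}:7  {2,3,4,5,6,7,9}:21  {2,4,5,6,7,9,10}:105  {2,4,6,7,8,9,10}:210  {3,4,5,6,7,9,10}:42  {3,5,6,7,8,9,10}:21  {4,5,6,7,8,9,10}:105
  |U|=8: {0,1,3,4,5,6,7,9}:8  {0,1,3,5,6,7,9,10}:8  {1,2,3,4,5,6,7,9}:28  {1,3,4,5,6,7,9,10}:56  {1,3,5,6,7,8,9,10}:28  {2,3,4,5,6,7,9,10}:168  {2,4,5,6,7,8,9,10}:420  {3,4,5,6,7,8,9,10}:168
  |U|=9: {0,1,2,3,4,5,6,7,9}:36  {0,1,3,4,5,6,7,9,10}:72  {0,1,3,5,6,7,8,9,10}:36  {1,2,3,4,5,6,7,9,10}:252  {1,3,4,5,6,7,8,9,10}:252  {2,3,4,5,6,7,8,9,10}:756
  start at 0(a): 1260
  start at 2(c): 360
  start at 8(x): 360
sum over floor = 1980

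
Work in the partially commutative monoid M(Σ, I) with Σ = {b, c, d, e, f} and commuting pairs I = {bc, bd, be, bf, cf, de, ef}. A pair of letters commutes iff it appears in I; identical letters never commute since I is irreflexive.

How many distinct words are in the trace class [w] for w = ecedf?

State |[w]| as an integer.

3

drop 0:e onto floor
drop 1:c onto {0:e}
drop 2:e onto {1:c}
drop 3:d onto {1:c}
drop 4:f onto {3:d}
ground layer = {0:e}
drop-orders for the pieces not yet dropped (sum over which currently-grounded one goes next):
  1 to go: {2} 1  {4} 1
  2 to go: {2,4} 2  {3,4} 1
  3 to go: {2,3,4} 3
  if 0:e drops first: 3 orders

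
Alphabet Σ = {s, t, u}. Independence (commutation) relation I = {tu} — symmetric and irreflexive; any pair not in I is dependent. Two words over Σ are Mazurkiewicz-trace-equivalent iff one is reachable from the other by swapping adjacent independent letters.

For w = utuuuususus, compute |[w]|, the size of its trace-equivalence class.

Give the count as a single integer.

piece 0:u — minimal
piece 1:t — minimal
piece 2:u rests on {0:u}
piece 3:u rests on {2:u}
piece 4:u rests on {3:u}
piece 5:u rests on {4:u}
piece 6:s rests on {1:t, 5:u}
piece 7:u rests on {6:s}
piece 8:s rests on {7:u}
piece 9:u rests on {8:s}
piece 10:s rests on {9:u}
minimal pieces: {0:u, 1:t}
ways to finish when only these pieces remain (= sum over removing one remaining piece with nothing left below it):
  1 left: {10}→1
  2 left: {9,10}→1
  3 left: {8,9,10}→1
  4 left: {7,8,9,10}→1
  5 left: {6,7,8,9,10}→1
  6 left: {1,6,7,8,9,10}→1  {5,6,7,8,9,10}→1
  7 left: {1,5,6,7,8,9,10}→2  {4,5,6,7,8,9,10}→1
  8 left: {1,4,5,6,7,8,9,10}→3  {3,4,5,6,7,8,9,10}→1
  9 left: {1,3,4,5,6,7,8,9,10}→4  {2,3,4,5,6,7,8,9,10}→1
  placing 0:u first → 5 extensions
  placing 1:t first → 1 extensions
total linear extensions = 6

6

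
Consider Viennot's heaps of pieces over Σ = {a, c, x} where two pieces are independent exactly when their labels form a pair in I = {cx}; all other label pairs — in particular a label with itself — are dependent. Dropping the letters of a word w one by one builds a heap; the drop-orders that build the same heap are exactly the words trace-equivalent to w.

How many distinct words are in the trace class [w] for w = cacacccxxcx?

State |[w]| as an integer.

35

0(c) covers ∅
1(a) covers 0:c
2(c) covers 1:a
3(a) covers 2:c
4(c) covers 3:a
5(c) covers 4:c
6(c) covers 5:c
7(x) covers 3:a
8(x) covers 7:x
9(c) covers 6:c
10(x) covers 8:x
floor of heap: 0:c
completions by unplaced set U, small U first (add the entries for U minus each lowest piece of U):
  |U|=1: {9}:1  {10}:1
  |U|=2: {6,9}:1  {8,10}:1  {9,10}:2
  |U|=3: {5,6,9}:1  {6,9,10}:3  {7,8,10}:1  {8,9,10}:3
  |U|=4: {4,5,6,9}:1  {5,6,9,10}:4  {6,8,9,10}:6  {7,8,9,10}:4
  |U|=5: {4,5,6,9,10}:5  {5,6,8,9,10}:10  {6,7,8,9,10}:10
  |U|=6: {4,5,6,8,9,10}:15  {5,6,7,8,9,10}:20
  |U|=7: {4,5,6,7,8,9,10}:35
  |U|=8: {3,4,5,6,7,8,9,10}:35
  |U|=9: {2,3,4,5,6,7,8,9,10}:35
  start at 0(c): 35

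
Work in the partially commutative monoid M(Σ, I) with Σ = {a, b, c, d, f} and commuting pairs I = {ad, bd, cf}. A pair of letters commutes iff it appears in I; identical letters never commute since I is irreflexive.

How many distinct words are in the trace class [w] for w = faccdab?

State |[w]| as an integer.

3

0(f) covers ∅
1(a) covers 0:f
2(c) covers 1:a
3(c) covers 2:c
4(d) covers 3:c
5(a) covers 3:c
6(b) covers 5:a
floor of heap: 0:f
completions by unplaced set U, small U first (add the entries for U minus each lowest piece of U):
  |U|=1: {4}:1  {6}:1
  |U|=2: {4,6}:2  {5,6}:1
  |U|=3: {4,5,6}:3
  |U|=4: {3,4,5,6}:3
  |U|=5: {2,3,4,5,6}:3
  start at 0(f): 3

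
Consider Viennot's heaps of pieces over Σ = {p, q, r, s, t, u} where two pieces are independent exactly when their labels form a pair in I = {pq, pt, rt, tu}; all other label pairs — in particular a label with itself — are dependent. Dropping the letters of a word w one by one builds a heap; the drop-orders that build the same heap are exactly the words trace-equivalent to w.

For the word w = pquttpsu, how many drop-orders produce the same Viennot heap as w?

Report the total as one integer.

16

#0=p has no predecessor
#1=q has no predecessor
#2=u depends on [0:p, 1:q]
#3=t depends on [1:q]
#4=t depends on [3:t]
#5=p depends on [2:u]
#6=s depends on [4:t, 5:p]
#7=u depends on [6:s]
sources: [0:p, 1:q]
N(rest) = Σ N(rest − s) over sources s of rest; N(one piece) = 1:
  size 1 → [7]=1
  size 2 → [6,7]=1
  size 3 → [4,6,7]=1  [5,6,7]=1
  size 4 → [2,5,6,7]=1  [3,4,6,7]=1  [4,5,6,7]=2
  size 5 → [0,2,5,6,7]=1  [2,4,5,6,7]=3  [3,4,5,6,7]=3
  size 6 → [0,2,4,5,6,7]=4  [2,3,4,5,6,7]=6
  first=0(p) contributes 6
  first=1(q) contributes 10
|[w]| = 16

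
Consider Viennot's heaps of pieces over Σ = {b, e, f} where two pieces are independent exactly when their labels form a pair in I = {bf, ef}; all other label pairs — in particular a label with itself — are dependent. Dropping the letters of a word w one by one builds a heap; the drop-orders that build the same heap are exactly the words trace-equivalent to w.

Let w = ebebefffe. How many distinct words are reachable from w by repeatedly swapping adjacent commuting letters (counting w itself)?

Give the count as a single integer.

piece 0:e — minimal
piece 1:b rests on {0:e}
piece 2:e rests on {1:b}
piece 3:b rests on {2:e}
piece 4:e rests on {3:b}
piece 5:f — minimal
piece 6:f rests on {5:f}
piece 7:f rests on {6:f}
piece 8:e rests on {4:e}
minimal pieces: {0:e, 5:f}
ways to finish when only these pieces remain (= sum over removing one remaining piece with nothing left below it):
  1 left: {7}→1  {8}→1
  2 left: {4,8}→1  {6,7}→1  {7,8}→2
  3 left: {3,4,8}→1  {4,7,8}→3  {5,6,7}→1  {6,7,8}→3
  4 left: {2,3,4,8}→1  {3,4,7,8}→4  {4,6,7,8}→6  {5,6,7,8}→4
  5 left: {1,2,3,4,8}→1  {2,3,4,7,8}→5  {3,4,6,7,8}→10  {4,5,6,7,8}→10
  6 left: {0,1,2,3,4,8}→1  {1,2,3,4,7,8}→6  {2,3,4,6,7,8}→15  {3,4,5,6,7,8}→20
  7 left: {0,1,2,3,4,7,8}→7  {1,2,3,4,6,7,8}→21  {2,3,4,5,6,7,8}→35
  placing 0:e first → 56 extensions
  placing 5:f first → 28 extensions
total linear extensions = 84

84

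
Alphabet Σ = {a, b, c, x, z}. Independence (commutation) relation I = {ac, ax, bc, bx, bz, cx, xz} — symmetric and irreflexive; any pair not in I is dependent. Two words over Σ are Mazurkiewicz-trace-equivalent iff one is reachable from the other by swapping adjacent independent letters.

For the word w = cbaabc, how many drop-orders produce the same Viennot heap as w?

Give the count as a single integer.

0(c) covers ∅
1(b) covers ∅
2(a) covers 1:b
3(a) covers 2:a
4(b) covers 3:a
5(c) covers 0:c
floor of heap: 0:c, 1:b
completions by unplaced set U, small U first (add the entries for U minus each lowest piece of U):
  |U|=1: {4}:1  {5}:1
  |U|=2: {0,5}:1  {3,4}:1  {4,5}:2
  |U|=3: {0,4,5}:3  {2,3,4}:1  {3,4,5}:3
  |U|=4: {0,3,4,5}:6  {1,2,3,4}:1  {2,3,4,5}:4
  start at 0(c): 5
  start at 1(b): 10
sum over floor = 15

15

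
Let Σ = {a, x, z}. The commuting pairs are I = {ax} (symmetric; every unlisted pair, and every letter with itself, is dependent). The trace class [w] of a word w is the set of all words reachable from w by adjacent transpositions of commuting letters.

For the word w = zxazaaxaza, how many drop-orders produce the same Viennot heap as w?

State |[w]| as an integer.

8

piece 0:z — minimal
piece 1:x rests on {0:z}
piece 2:a rests on {0:z}
piece 3:z rests on {1:x, 2:a}
piece 4:a rests on {3:z}
piece 5:a rests on {4:a}
piece 6:x rests on {3:z}
piece 7:a rests on {5:a}
piece 8:z rests on {6:x, 7:a}
piece 9:a rests on {8:z}
minimal pieces: {0:z}
ways to finish when only these pieces remain (= sum over removing one remaining piece with nothing left below it):
  1 left: {9}→1
  2 left: {8,9}→1
  3 left: {6,8,9}→1  {7,8,9}→1
  4 left: {5,7,8,9}→1  {6,7,8,9}→2
  5 left: {4,5,7,8,9}→1  {5,6,7,8,9}→3
  6 left: {4,5,6,7,8,9}→4
  7 left: {3,4,5,6,7,8,9}→4
  8 left: {1,3,4,5,6,7,8,9}→4  {2,3,4,5,6,7,8,9}→4
  placing 0:z first → 8 extensions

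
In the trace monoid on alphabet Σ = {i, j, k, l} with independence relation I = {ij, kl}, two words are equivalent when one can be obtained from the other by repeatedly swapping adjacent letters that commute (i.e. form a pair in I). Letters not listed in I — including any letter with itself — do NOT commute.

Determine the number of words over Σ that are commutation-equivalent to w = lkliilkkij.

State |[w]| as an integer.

0(l) covers ∅
1(k) covers ∅
2(l) covers 0:l
3(i) covers 1:k, 2:l
4(i) covers 3:i
5(l) covers 4:i
6(k) covers 4:i
7(k) covers 6:k
8(i) covers 5:l, 7:k
9(j) covers 5:l, 7:k
floor of heap: 0:l, 1:k
completions by unplaced set U, small U first (add the entries for U minus each lowest piece of U):
  |U|=1: {8}:1  {9}:1
  |U|=2: {8,9}:2
  |U|=3: {5,8,9}:2  {7,8,9}:2
  |U|=4: {5,7,8,9}:4  {6,7,8,9}:2
  |U|=5: {5,6,7,8,9}:6
  |U|=6: {4,5,6,7,8,9}:6
  |U|=7: {3,4,5,6,7,8,9}:6
  |U|=8: {1,3,4,5,6,7,8,9}:6  {2,3,4,5,6,7,8,9}:6
  start at 0(l): 12
  start at 1(k): 6
sum over floor = 18

18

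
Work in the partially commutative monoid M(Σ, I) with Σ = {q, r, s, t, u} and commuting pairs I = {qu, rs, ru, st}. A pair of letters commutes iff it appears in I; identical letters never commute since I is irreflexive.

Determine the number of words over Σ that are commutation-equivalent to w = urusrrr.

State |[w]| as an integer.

0(u) covers ∅
1(r) covers ∅
2(u) covers 0:u
3(s) covers 2:u
4(r) covers 1:r
5(r) covers 4:r
6(r) covers 5:r
floor of heap: 0:u, 1:r
completions by unplaced set U, small U first (add the entries for U minus each lowest piece of U):
  |U|=1: {3}:1  {6}:1
  |U|=2: {2,3}:1  {3,6}:2  {5,6}:1
  |U|=3: {0,2,3}:1  {2,3,6}:3  {3,5,6}:3  {4,5,6}:1
  |U|=4: {0,2,3,6}:4  {1,4,5,6}:1  {2,3,5,6}:6  {3,4,5,6}:4
  |U|=5: {0,2,3,5,6}:10  {1,3,4,5,6}:5  {2,3,4,5,6}:10
  start at 0(u): 15
  start at 1(r): 20
sum over floor = 35

35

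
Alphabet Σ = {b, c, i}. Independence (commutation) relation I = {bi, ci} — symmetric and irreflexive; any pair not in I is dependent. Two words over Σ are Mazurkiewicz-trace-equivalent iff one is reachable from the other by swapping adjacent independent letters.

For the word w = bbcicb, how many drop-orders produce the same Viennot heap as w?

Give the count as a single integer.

piece 0:b — minimal
piece 1:b rests on {0:b}
piece 2:c rests on {1:b}
piece 3:i — minimal
piece 4:c rests on {2:c}
piece 5:b rests on {4:c}
minimal pieces: {0:b, 3:i}
ways to finish when only these pieces remain (= sum over removing one remaining piece with nothing left below it):
  1 left: {3}→1  {5}→1
  2 left: {3,5}→2  {4,5}→1
  3 left: {2,4,5}→1  {3,4,5}→3
  4 left: {1,2,4,5}→1  {2,3,4,5}→4
  placing 0:b first → 5 extensions
  placing 3:i first → 1 extensions
total linear extensions = 6

6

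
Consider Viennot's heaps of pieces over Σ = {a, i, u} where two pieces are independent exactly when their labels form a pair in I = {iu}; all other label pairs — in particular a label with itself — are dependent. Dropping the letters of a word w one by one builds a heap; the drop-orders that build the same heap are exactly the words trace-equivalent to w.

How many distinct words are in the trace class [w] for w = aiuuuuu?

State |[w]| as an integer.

#0=a has no predecessor
#1=i depends on [0:a]
#2=u depends on [0:a]
#3=u depends on [2:u]
#4=u depends on [3:u]
#5=u depends on [4:u]
#6=u depends on [5:u]
sources: [0:a]
N(rest) = Σ N(rest − s) over sources s of rest; N(one piece) = 1:
  size 1 → [1]=1  [6]=1
  size 2 → [1,6]=2  [5,6]=1
  size 3 → [1,5,6]=3  [4,5,6]=1
  size 4 → [1,4,5,6]=4  [3,4,5,6]=1
  size 5 → [1,3,4,5,6]=5  [2,3,4,5,6]=1
  first=0(a) contributes 6

6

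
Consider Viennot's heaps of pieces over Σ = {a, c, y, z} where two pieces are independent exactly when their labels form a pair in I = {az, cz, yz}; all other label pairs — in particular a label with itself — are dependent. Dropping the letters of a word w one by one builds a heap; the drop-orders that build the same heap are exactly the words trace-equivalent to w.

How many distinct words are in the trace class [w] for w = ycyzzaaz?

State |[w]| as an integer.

56

#0=y has no predecessor
#1=c depends on [0:y]
#2=y depends on [1:c]
#3=z has no predecessor
#4=z depends on [3:z]
#5=a depends on [2:y]
#6=a depends on [5:a]
#7=z depends on [4:z]
sources: [0:y, 3:z]
N(rest) = Σ N(rest − s) over sources s of rest; N(one piece) = 1:
  size 1 → [6]=1  [7]=1
  size 2 → [4,7]=1  [5,6]=1  [6,7]=2
  size 3 → [2,5,6]=1  [3,4,7]=1  [4,6,7]=3  [5,6,7]=3
  size 4 → [1,2,5,6]=1  [2,5,6,7]=4  [3,4,6,7]=4  [4,5,6,7]=6
  size 5 → [0,1,2,5,6]=1  [1,2,5,6,7]=5  [2,4,5,6,7]=10  [3,4,5,6,7]=10
  size 6 → [0,1,2,5,6,7]=6  [1,2,4,5,6,7]=15  [2,3,4,5,6,7]=20
  first=0(y) contributes 35
  first=3(z) contributes 21
|[w]| = 56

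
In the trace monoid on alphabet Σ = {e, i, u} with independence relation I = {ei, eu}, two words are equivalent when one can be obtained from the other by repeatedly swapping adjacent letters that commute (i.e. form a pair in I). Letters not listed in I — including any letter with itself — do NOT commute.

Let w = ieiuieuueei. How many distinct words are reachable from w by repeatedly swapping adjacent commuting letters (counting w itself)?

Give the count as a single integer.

0(i) covers ∅
1(e) covers ∅
2(i) covers 0:i
3(u) covers 2:i
4(i) covers 3:u
5(e) covers 1:e
6(u) covers 4:i
7(u) covers 6:u
8(e) covers 5:e
9(e) covers 8:e
10(i) covers 7:u
floor of heap: 0:i, 1:e
completions by unplaced set U, small U first (add the entries for U minus each lowest piece of U):
  |U|=1: {9}:1  {10}:1
  |U|=2: {7,10}:1  {8,9}:1  {9,10}:2
  |U|=3: {5,8,9}:1  {6,7,10}:1  {7,9,10}:3  {8,9,10}:3
  |U|=4: {1,5,8,9}:1  {4,6,7,10}:1  {5,8,9,10}:4  {6,7,9,10}:4  {7,8,9,10}:6
  |U|=5: {1,5,8,9,10}:5  {3,4,6,7,10}:1  {4,6,7,9,10}:5  {5,7,8,9,10}:10  {6,7,8,9,10}:10
  |U|=6: {1,5,7,8,9,10}:15  {2,3,4,6,7,10}:1  {3,4,6,7,9,10}:6  {4,6,7,8,9,10}:15  {5,6,7,8,9,10}:20
  |U|=7: {0,2,3,4,6,7,10}:1  {1,5,6,7,8,9,10}:35  {2,3,4,6,7,9,10}:7  {3,4,6,7,8,9,10}:21  {4,5,6,7,8,9,10}:35
  |U|=8: {0,2,3,4,6,7,9,10}:8  {1,4,5,6,7,8,9,10}:70  {2,3,4,6,7,8,9,10}:28  {3,4,5,6,7,8,9,10}:56
  |U|=9: {0,2,3,4,6,7,8,9,10}:36  {1,3,4,5,6,7,8,9,10}:126  {2,3,4,5,6,7,8,9,10}:84
  start at 0(i): 210
  start at 1(e): 120
sum over floor = 330

330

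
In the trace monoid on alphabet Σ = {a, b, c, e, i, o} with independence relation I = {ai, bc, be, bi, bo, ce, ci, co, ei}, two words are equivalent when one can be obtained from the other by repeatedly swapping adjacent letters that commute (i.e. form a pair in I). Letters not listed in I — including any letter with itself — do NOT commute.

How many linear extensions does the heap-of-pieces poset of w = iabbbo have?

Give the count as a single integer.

14

drop 0:i onto floor
drop 1:a onto floor
drop 2:b onto {1:a}
drop 3:b onto {2:b}
drop 4:b onto {3:b}
drop 5:o onto {0:i, 1:a}
ground layer = {0:i, 1:a}
drop-orders for the pieces not yet dropped (sum over which currently-grounded one goes next):
  1 to go: {4} 1  {5} 1
  2 to go: {0,5} 1  {3,4} 1  {4,5} 2
  3 to go: {0,4,5} 3  {2,3,4} 1  {3,4,5} 3
  4 to go: {0,3,4,5} 6  {2,3,4,5} 4
  if 0:i drops first: 4 orders
  if 1:a drops first: 10 orders
heap linearizations: 14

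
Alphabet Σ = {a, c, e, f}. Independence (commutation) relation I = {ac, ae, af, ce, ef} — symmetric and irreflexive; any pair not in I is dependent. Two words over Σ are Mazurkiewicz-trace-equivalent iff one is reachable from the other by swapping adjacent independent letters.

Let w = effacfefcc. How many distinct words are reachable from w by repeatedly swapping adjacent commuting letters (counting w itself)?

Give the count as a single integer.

360

0(e) covers ∅
1(f) covers ∅
2(f) covers 1:f
3(a) covers ∅
4(c) covers 2:f
5(f) covers 4:c
6(e) covers 0:e
7(f) covers 5:f
8(c) covers 7:f
9(c) covers 8:c
floor of heap: 0:e, 1:f, 3:a
completions by unplaced set U, small U first (add the entries for U minus each lowest piece of U):
  |U|=1: {3}:1  {6}:1  {9}:1
  |U|=2: {0,6}:1  {3,6}:2  {3,9}:2  {6,9}:2  {8,9}:1
  |U|=3: {0,3,6}:3  {0,6,9}:3  {3,6,9}:6  {3,8,9}:3  {6,8,9}:3  {7,8,9}:1
  |U|=4: {0,3,6,9}:12  {0,6,8,9}:6  {3,6,8,9}:12  {3,7,8,9}:4  {5,7,8,9}:1  {6,7,8,9}:4
  |U|=5: {0,3,6,8,9}:30  {0,6,7,8,9}:10  {3,5,7,8,9}:5  {3,6,7,8,9}:20  {4,5,7,8,9}:1  {5,6,7,8,9}:5
  |U|=6: {0,3,6,7,8,9}:60  {0,5,6,7,8,9}:15  {2,4,5,7,8,9}:1  {3,4,5,7,8,9}:6  {3,5,6,7,8,9}:30  {4,5,6,7,8,9}:6
  |U|=7: {0,3,5,6,7,8,9}:105  {0,4,5,6,7,8,9}:21  {1,2,4,5,7,8,9}:1  {2,3,4,5,7,8,9}:7  {2,4,5,6,7,8,9}:7  {3,4,5,6,7,8,9}:42
  |U|=8: {0,2,4,5,6,7,8,9}:28  {0,3,4,5,6,7,8,9}:168  {1,2,3,4,5,7,8,9}:8  {1,2,4,5,6,7,8,9}:8  {2,3,4,5,6,7,8,9}:56
  start at 0(e): 72
  start at 1(f): 252
  start at 3(a): 36
sum over floor = 360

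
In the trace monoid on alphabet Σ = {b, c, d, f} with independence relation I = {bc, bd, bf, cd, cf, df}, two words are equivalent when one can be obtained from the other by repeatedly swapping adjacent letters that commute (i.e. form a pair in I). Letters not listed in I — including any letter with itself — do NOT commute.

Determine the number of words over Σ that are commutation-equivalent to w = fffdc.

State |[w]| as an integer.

20

0(f) covers ∅
1(f) covers 0:f
2(f) covers 1:f
3(d) covers ∅
4(c) covers ∅
floor of heap: 0:f, 3:d, 4:c
completions by unplaced set U, small U first (add the entries for U minus each lowest piece of U):
  |U|=1: {2}:1  {3}:1  {4}:1
  |U|=2: {1,2}:1  {2,3}:2  {2,4}:2  {3,4}:2
  |U|=3: {0,1,2}:1  {1,2,3}:3  {1,2,4}:3  {2,3,4}:6
  start at 0(f): 12
  start at 3(d): 4
  start at 4(c): 4
sum over floor = 20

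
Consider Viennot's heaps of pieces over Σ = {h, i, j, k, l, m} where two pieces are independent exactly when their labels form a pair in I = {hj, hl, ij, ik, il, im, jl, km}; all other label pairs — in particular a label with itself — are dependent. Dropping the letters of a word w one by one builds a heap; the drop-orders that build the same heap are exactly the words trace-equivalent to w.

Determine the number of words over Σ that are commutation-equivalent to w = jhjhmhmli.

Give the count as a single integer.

#0=j has no predecessor
#1=h has no predecessor
#2=j depends on [0:j]
#3=h depends on [1:h]
#4=m depends on [2:j, 3:h]
#5=h depends on [4:m]
#6=m depends on [5:h]
#7=l depends on [6:m]
#8=i depends on [5:h]
sources: [0:j, 1:h]
N(rest) = Σ N(rest − s) over sources s of rest; N(one piece) = 1:
  size 1 → [7]=1  [8]=1
  size 2 → [6,7]=1  [7,8]=2
  size 3 → [6,7,8]=3
  size 4 → [5,6,7,8]=3
  size 5 → [4,5,6,7,8]=3
  size 6 → [2,4,5,6,7,8]=3  [3,4,5,6,7,8]=3
  size 7 → [0,2,4,5,6,7,8]=3  [1,3,4,5,6,7,8]=3  [2,3,4,5,6,7,8]=6
  first=0(j) contributes 9
  first=1(h) contributes 9
|[w]| = 18

18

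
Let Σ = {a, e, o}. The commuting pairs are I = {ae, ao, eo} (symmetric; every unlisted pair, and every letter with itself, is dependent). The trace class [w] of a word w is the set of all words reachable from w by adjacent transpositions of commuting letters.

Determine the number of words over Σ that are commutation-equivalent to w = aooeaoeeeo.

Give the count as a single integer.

#0=a has no predecessor
#1=o has no predecessor
#2=o depends on [1:o]
#3=e has no predecessor
#4=a depends on [0:a]
#5=o depends on [2:o]
#6=e depends on [3:e]
#7=e depends on [6:e]
#8=e depends on [7:e]
#9=o depends on [5:o]
sources: [0:a, 1:o, 3:e]
N(rest) = Σ N(rest − s) over sources s of rest; N(one piece) = 1:
  size 1 → [4]=1  [8]=1  [9]=1
  size 2 → [0,4]=1  [4,8]=2  [4,9]=2  [5,9]=1  [7,8]=1  [8,9]=2
  size 3 → [0,4,8]=3  [0,4,9]=3  [2,5,9]=1  [4,5,9]=3  [4,7,8]=3  [4,8,9]=6  [5,8,9]=3  [6,7,8]=1  [7,8,9]=3
  size 4 → [0,4,5,9]=6  [0,4,7,8]=6  [0,4,8,9]=12  [1,2,5,9]=1  [2,4,5,9]=4  [2,5,8,9]=4  [3,6,7,8]=1  [4,5,8,9]=12  [4,6,7,8]=4  [4,7,8,9]=12  [5,7,8,9]=6  [6,7,8,9]=4
  size 5 → [0,2,4,5,9]=10  [0,4,5,8,9]=30  [0,4,6,7,8]=10  [0,4,7,8,9]=30  [1,2,4,5,9]=5  [1,2,5,8,9]=5  [2,4,5,8,9]=20  [2,5,7,8,9]=10  [3,4,6,7,8]=5  [3,6,7,8,9]=5  [4,5,7,8,9]=30  [4,6,7,8,9]=20  [5,6,7,8,9]=10
  size 6 → [0,1,2,4,5,9]=15  [0,2,4,5,8,9]=60  [0,3,4,6,7,8]=15  [0,4,5,7,8,9]=90  [0,4,6,7,8,9]=60  [1,2,4,5,8,9]=30  [1,2,5,7,8,9]=15  [2,4,5,7,8,9]=60  [2,5,6,7,8,9]=20  [3,4,6,7,8,9]=30  [3,5,6,7,8,9]=15  [4,5,6,7,8,9]=60
  size 7 → [0,1,2,4,5,8,9]=105  [0,2,4,5,7,8,9]=210  [0,3,4,6,7,8,9]=105  [0,4,5,6,7,8,9]=210  [1,2,4,5,7,8,9]=105  [1,2,5,6,7,8,9]=35  [2,3,5,6,7,8,9]=35  [2,4,5,6,7,8,9]=140  [3,4,5,6,7,8,9]=105
  size 8 → [0,1,2,4,5,7,8,9]=420  [0,2,4,5,6,7,8,9]=560  [0,3,4,5,6,7,8,9]=420  [1,2,3,5,6,7,8,9]=70  [1,2,4,5,6,7,8,9]=280  [2,3,4,5,6,7,8,9]=280
  first=0(a) contributes 630
  first=1(o) contributes 1260
  first=3(e) contributes 1260
|[w]| = 3150

3150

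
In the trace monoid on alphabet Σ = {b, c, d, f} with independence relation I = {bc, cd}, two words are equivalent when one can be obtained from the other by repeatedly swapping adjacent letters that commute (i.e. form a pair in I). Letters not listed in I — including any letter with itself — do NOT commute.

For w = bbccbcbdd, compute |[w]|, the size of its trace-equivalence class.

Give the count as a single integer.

84

0(b) covers ∅
1(b) covers 0:b
2(c) covers ∅
3(c) covers 2:c
4(b) covers 1:b
5(c) covers 3:c
6(b) covers 4:b
7(d) covers 6:b
8(d) covers 7:d
floor of heap: 0:b, 2:c
completions by unplaced set U, small U first (add the entries for U minus each lowest piece of U):
  |U|=1: {5}:1  {8}:1
  |U|=2: {3,5}:1  {5,8}:2  {7,8}:1
  |U|=3: {2,3,5}:1  {3,5,8}:3  {5,7,8}:3  {6,7,8}:1
  |U|=4: {2,3,5,8}:4  {3,5,7,8}:6  {4,6,7,8}:1  {5,6,7,8}:4
  |U|=5: {1,4,6,7,8}:1  {2,3,5,7,8}:10  {3,5,6,7,8}:10  {4,5,6,7,8}:5
  |U|=6: {0,1,4,6,7,8}:1  {1,4,5,6,7,8}:6  {2,3,5,6,7,8}:20  {3,4,5,6,7,8}:15
  |U|=7: {0,1,4,5,6,7,8}:7  {1,3,4,5,6,7,8}:21  {2,3,4,5,6,7,8}:35
  start at 0(b): 56
  start at 2(c): 28
sum over floor = 84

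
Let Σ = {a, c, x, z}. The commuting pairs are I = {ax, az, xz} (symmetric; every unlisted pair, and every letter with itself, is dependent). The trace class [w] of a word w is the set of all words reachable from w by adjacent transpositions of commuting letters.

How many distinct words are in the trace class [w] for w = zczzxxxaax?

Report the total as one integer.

420

#0=z has no predecessor
#1=c depends on [0:z]
#2=z depends on [1:c]
#3=z depends on [2:z]
#4=x depends on [1:c]
#5=x depends on [4:x]
#6=x depends on [5:x]
#7=a depends on [1:c]
#8=a depends on [7:a]
#9=x depends on [6:x]
sources: [0:z]
N(rest) = Σ N(rest − s) over sources s of rest; N(one piece) = 1:
  size 1 → [3]=1  [8]=1  [9]=1
  size 2 → [2,3]=1  [3,8]=2  [3,9]=2  [6,9]=1  [7,8]=1  [8,9]=2
  size 3 → [2,3,8]=3  [2,3,9]=3  [3,6,9]=3  [3,7,8]=3  [3,8,9]=6  [5,6,9]=1  [6,8,9]=3  [7,8,9]=3
  size 4 → [2,3,6,9]=6  [2,3,7,8]=6  [2,3,8,9]=12  [3,5,6,9]=4  [3,6,8,9]=12  [3,7,8,9]=12  [4,5,6,9]=1  [5,6,8,9]=4  [6,7,8,9]=6
  size 5 → [2,3,5,6,9]=10  [2,3,6,8,9]=30  [2,3,7,8,9]=30  [3,4,5,6,9]=5  [3,5,6,8,9]=20  [3,6,7,8,9]=30  [4,5,6,8,9]=5  [5,6,7,8,9]=10
  size 6 → [2,3,4,5,6,9]=15  [2,3,5,6,8,9]=60  [2,3,6,7,8,9]=90  [3,4,5,6,8,9]=30  [3,5,6,7,8,9]=60  [4,5,6,7,8,9]=15
  size 7 → [2,3,4,5,6,8,9]=105  [2,3,5,6,7,8,9]=210  [3,4,5,6,7,8,9]=105
  size 8 → [2,3,4,5,6,7,8,9]=420
  first=0(z) contributes 420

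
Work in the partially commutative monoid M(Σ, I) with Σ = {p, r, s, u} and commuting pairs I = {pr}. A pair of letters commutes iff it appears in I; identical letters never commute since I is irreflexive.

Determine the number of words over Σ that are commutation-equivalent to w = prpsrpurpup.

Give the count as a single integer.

12

drop 0:p onto floor
drop 1:r onto floor
drop 2:p onto {0:p}
drop 3:s onto {1:r, 2:p}
drop 4:r onto {3:s}
drop 5:p onto {3:s}
drop 6:u onto {4:r, 5:p}
drop 7:r onto {6:u}
drop 8:p onto {6:u}
drop 9:u onto {7:r, 8:p}
drop 10:p onto {9:u}
ground layer = {0:p, 1:r}
drop-orders for the pieces not yet dropped (sum over which currently-grounded one goes next):
  1 to go: {10} 1
  2 to go: {9,10} 1
  3 to go: {7,9,10} 1  {8,9,10} 1
  4 to go: {7,8,9,10} 2
  5 to go: {6,7,8,9,10} 2
  6 to go: {4,6,7,8,9,10} 2  {5,6,7,8,9,10} 2
  7 to go: {4,5,6,7,8,9,10} 4
  8 to go: {3,4,5,6,7,8,9,10} 4
  9 to go: {1,3,4,5,6,7,8,9,10} 4  {2,3,4,5,6,7,8,9,10} 4
  if 0:p drops first: 8 orders
  if 1:r drops first: 4 orders
heap linearizations: 12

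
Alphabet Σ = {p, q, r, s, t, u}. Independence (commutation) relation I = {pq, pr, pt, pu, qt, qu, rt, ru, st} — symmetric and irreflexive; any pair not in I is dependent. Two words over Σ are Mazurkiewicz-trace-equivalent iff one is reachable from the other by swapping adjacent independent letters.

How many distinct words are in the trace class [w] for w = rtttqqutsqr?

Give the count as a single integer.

161

#0=r has no predecessor
#1=t has no predecessor
#2=t depends on [1:t]
#3=t depends on [2:t]
#4=q depends on [0:r]
#5=q depends on [4:q]
#6=u depends on [3:t]
#7=t depends on [6:u]
#8=s depends on [5:q, 6:u]
#9=q depends on [8:s]
#10=r depends on [9:q]
sources: [0:r, 1:t]
N(rest) = Σ N(rest − s) over sources s of rest; N(one piece) = 1:
  size 1 → [7]=1  [10]=1
  size 2 → [7,10]=2  [9,10]=1
  size 3 → [7,9,10]=3  [8,9,10]=1
  size 4 → [5,8,9,10]=1  [7,8,9,10]=4
  size 5 → [4,5,8,9,10]=1  [5,7,8,9,10]=5  [6,7,8,9,10]=4
  size 6 → [0,4,5,8,9,10]=1  [3,6,7,8,9,10]=4  [4,5,7,8,9,10]=6  [5,6,7,8,9,10]=9
  size 7 → [0,4,5,7,8,9,10]=7  [2,3,6,7,8,9,10]=4  [3,5,6,7,8,9,10]=13  [4,5,6,7,8,9,10]=15
  size 8 → [0,4,5,6,7,8,9,10]=22  [1,2,3,6,7,8,9,10]=4  [2,3,5,6,7,8,9,10]=17  [3,4,5,6,7,8,9,10]=28
  size 9 → [0,3,4,5,6,7,8,9,10]=50  [1,2,3,5,6,7,8,9,10]=21  [2,3,4,5,6,7,8,9,10]=45
  first=0(r) contributes 66
  first=1(t) contributes 95
|[w]| = 161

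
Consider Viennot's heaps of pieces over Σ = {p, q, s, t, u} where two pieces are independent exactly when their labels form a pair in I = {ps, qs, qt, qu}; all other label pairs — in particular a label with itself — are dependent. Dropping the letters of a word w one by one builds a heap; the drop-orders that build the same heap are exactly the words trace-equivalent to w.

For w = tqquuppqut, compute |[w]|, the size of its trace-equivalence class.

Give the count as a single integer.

30

0(t) covers ∅
1(q) covers ∅
2(q) covers 1:q
3(u) covers 0:t
4(u) covers 3:u
5(p) covers 2:q, 4:u
6(p) covers 5:p
7(q) covers 6:p
8(u) covers 6:p
9(t) covers 8:u
floor of heap: 0:t, 1:q
completions by unplaced set U, small U first (add the entries for U minus each lowest piece of U):
  |U|=1: {7}:1  {9}:1
  |U|=2: {7,9}:2  {8,9}:1
  |U|=3: {7,8,9}:3
  |U|=4: {6,7,8,9}:3
  |U|=5: {5,6,7,8,9}:3
  |U|=6: {2,5,6,7,8,9}:3  {4,5,6,7,8,9}:3
  |U|=7: {1,2,5,6,7,8,9}:3  {2,4,5,6,7,8,9}:6  {3,4,5,6,7,8,9}:3
  |U|=8: {0,3,4,5,6,7,8,9}:3  {1,2,4,5,6,7,8,9}:9  {2,3,4,5,6,7,8,9}:9
  start at 0(t): 18
  start at 1(q): 12
sum over floor = 30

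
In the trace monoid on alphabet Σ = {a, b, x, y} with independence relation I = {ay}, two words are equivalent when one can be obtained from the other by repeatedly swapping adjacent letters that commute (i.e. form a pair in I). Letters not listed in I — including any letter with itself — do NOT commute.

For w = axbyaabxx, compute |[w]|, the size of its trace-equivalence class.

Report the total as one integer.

drop 0:a onto floor
drop 1:x onto {0:a}
drop 2:b onto {1:x}
drop 3:y onto {2:b}
drop 4:a onto {2:b}
drop 5:a onto {4:a}
drop 6:b onto {3:y, 5:a}
drop 7:x onto {6:b}
drop 8:x onto {7:x}
ground layer = {0:a}
drop-orders for the pieces not yet dropped (sum over which currently-grounded one goes next):
  1 to go: {8} 1
  2 to go: {7,8} 1
  3 to go: {6,7,8} 1
  4 to go: {3,6,7,8} 1  {5,6,7,8} 1
  5 to go: {3,5,6,7,8} 2  {4,5,6,7,8} 1
  6 to go: {3,4,5,6,7,8} 3
  7 to go: {2,3,4,5,6,7,8} 3
  if 0:a drops first: 3 orders

3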